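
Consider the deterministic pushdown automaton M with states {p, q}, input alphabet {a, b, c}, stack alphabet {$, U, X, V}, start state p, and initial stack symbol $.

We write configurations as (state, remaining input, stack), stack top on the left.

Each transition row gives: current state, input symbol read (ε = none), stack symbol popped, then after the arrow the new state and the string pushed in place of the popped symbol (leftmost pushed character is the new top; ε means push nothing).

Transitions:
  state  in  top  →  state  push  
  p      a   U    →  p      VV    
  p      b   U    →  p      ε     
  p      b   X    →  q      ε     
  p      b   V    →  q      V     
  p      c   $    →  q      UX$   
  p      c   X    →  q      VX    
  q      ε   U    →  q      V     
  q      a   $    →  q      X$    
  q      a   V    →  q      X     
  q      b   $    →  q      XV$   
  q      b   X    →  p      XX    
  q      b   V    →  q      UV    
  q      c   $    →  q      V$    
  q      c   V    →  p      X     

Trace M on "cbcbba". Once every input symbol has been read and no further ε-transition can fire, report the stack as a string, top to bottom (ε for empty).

XVX$

(p, cbcbba, $)
  read c, top $: go to q, push UX$ → (q, bcbba, UX$)
  ε-move, top U: go to q, push V → (q, bcbba, VX$)
  read b, top V: go to q, push UV → (q, cbba, UVX$)
  ε-move, top U: go to q, push V → (q, cbba, VVX$)
  read c, top V: go to p, push X → (p, bba, XVX$)
  read b, top X: go to q, push ε → (q, ba, VX$)
  read b, top V: go to q, push UV → (q, a, UVX$)
  ε-move, top U: go to q, push V → (q, a, VVX$)
  read a, top V: go to q, push X → (q, ε, XVX$)
All input consumed in state q with stack XVX$.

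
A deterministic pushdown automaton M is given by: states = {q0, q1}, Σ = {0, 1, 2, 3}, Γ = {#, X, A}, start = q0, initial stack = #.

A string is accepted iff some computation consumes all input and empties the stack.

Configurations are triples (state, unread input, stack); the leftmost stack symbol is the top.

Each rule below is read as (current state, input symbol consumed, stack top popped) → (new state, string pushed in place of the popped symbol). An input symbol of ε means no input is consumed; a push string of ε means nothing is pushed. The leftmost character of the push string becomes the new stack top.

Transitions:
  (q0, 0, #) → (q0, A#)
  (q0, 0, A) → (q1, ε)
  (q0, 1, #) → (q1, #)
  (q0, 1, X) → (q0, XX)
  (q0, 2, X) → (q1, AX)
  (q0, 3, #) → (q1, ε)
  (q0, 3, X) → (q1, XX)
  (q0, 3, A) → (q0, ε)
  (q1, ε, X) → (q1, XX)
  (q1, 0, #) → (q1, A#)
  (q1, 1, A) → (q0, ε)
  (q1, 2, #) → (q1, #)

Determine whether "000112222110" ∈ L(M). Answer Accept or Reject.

Reject

(q0, 000112222110, #)
  read 0, top #: go to q0, push A# → (q0, 00112222110, A#)
  read 0, top A: go to q1, push ε → (q1, 0112222110, #)
  read 0, top #: go to q1, push A# → (q1, 112222110, A#)
  read 1, top A: go to q0, push ε → (q0, 12222110, #)
  read 1, top #: go to q1, push # → (q1, 2222110, #)
  read 2, top #: go to q1, push # → (q1, 222110, #)
  read 2, top #: go to q1, push # → (q1, 22110, #)
  read 2, top #: go to q1, push # → (q1, 2110, #)
  read 2, top #: go to q1, push # → (q1, 110, #)
No transition applies at (q1, 110, #); input not fully consumed.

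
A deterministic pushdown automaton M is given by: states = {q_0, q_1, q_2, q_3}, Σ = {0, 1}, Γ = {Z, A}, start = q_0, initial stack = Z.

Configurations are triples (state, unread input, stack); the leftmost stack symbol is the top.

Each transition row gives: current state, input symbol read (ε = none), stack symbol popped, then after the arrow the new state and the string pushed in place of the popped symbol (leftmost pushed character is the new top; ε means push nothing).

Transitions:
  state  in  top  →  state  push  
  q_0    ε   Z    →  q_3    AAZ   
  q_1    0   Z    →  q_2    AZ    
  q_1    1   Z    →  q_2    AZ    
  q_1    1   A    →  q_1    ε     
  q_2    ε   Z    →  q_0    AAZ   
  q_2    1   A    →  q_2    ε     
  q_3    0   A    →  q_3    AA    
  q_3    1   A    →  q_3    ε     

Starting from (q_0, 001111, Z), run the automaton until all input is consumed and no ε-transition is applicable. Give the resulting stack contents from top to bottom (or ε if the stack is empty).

(q_0, 001111, Z)
  ε-move, top Z: go to q_3, push AAZ → (q_3, 001111, AAZ)
  read 0, top A: go to q_3, push AA → (q_3, 01111, AAAZ)
  read 0, top A: go to q_3, push AA → (q_3, 1111, AAAAZ)
  read 1, top A: go to q_3, push ε → (q_3, 111, AAAZ)
  read 1, top A: go to q_3, push ε → (q_3, 11, AAZ)
  read 1, top A: go to q_3, push ε → (q_3, 1, AZ)
  read 1, top A: go to q_3, push ε → (q_3, ε, Z)
All input consumed in state q_3 with stack Z.

Z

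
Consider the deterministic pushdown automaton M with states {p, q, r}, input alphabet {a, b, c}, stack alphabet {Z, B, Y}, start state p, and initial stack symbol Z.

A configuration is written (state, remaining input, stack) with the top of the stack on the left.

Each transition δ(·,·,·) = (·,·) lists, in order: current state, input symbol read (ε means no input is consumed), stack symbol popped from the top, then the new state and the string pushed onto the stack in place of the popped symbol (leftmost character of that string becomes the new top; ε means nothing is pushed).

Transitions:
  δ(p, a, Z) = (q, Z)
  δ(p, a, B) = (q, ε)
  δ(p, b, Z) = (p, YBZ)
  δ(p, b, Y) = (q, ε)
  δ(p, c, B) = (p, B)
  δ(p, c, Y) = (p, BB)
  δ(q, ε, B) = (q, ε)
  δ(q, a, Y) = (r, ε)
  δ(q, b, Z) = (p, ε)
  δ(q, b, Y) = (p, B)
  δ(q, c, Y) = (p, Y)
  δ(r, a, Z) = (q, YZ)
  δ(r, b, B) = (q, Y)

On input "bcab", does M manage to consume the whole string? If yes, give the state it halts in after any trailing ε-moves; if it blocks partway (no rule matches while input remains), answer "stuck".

(p, bcab, Z) ⊢ (p, cab, YBZ) ⊢ (p, ab, BBBZ) ⊢ (q, b, BBZ) ⊢ (q, b, BZ) ⊢ (q, b, Z) ⊢ (p, ε, ε)
All input consumed; M is in state p.

p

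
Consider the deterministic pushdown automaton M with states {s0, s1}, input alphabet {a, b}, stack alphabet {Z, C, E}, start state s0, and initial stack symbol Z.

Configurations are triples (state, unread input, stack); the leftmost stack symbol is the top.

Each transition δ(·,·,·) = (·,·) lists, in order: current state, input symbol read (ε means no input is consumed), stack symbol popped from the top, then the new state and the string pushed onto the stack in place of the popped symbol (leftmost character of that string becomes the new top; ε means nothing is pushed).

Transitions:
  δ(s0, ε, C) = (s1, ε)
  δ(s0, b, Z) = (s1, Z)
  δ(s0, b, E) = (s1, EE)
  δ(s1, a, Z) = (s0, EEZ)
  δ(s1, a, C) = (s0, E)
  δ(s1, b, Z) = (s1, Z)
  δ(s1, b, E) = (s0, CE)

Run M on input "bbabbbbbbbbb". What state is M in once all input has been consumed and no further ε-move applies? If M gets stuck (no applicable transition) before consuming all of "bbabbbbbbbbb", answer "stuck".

s1

(s0, bbabbbbbbbbb, Z)
  read b, top Z: go to s1, push Z → (s1, babbbbbbbbb, Z)
  read b, top Z: go to s1, push Z → (s1, abbbbbbbbb, Z)
  read a, top Z: go to s0, push EEZ → (s0, bbbbbbbbb, EEZ)
  read b, top E: go to s1, push EE → (s1, bbbbbbbb, EEEZ)
  read b, top E: go to s0, push CE → (s0, bbbbbbb, CEEEZ)
  ε-move, top C: go to s1, push ε → (s1, bbbbbbb, EEEZ)
  read b, top E: go to s0, push CE → (s0, bbbbbb, CEEEZ)
  ε-move, top C: go to s1, push ε → (s1, bbbbbb, EEEZ)
  read b, top E: go to s0, push CE → (s0, bbbbb, CEEEZ)
  ε-move, top C: go to s1, push ε → (s1, bbbbb, EEEZ)
  read b, top E: go to s0, push CE → (s0, bbbb, CEEEZ)
  ε-move, top C: go to s1, push ε → (s1, bbbb, EEEZ)
  read b, top E: go to s0, push CE → (s0, bbb, CEEEZ)
  ε-move, top C: go to s1, push ε → (s1, bbb, EEEZ)
  read b, top E: go to s0, push CE → (s0, bb, CEEEZ)
  ε-move, top C: go to s1, push ε → (s1, bb, EEEZ)
  read b, top E: go to s0, push CE → (s0, b, CEEEZ)
  ε-move, top C: go to s1, push ε → (s1, b, EEEZ)
  read b, top E: go to s0, push CE → (s0, ε, CEEEZ)
  ε-move, top C: go to s1, push ε → (s1, ε, EEEZ)
All input consumed; M is in state s1.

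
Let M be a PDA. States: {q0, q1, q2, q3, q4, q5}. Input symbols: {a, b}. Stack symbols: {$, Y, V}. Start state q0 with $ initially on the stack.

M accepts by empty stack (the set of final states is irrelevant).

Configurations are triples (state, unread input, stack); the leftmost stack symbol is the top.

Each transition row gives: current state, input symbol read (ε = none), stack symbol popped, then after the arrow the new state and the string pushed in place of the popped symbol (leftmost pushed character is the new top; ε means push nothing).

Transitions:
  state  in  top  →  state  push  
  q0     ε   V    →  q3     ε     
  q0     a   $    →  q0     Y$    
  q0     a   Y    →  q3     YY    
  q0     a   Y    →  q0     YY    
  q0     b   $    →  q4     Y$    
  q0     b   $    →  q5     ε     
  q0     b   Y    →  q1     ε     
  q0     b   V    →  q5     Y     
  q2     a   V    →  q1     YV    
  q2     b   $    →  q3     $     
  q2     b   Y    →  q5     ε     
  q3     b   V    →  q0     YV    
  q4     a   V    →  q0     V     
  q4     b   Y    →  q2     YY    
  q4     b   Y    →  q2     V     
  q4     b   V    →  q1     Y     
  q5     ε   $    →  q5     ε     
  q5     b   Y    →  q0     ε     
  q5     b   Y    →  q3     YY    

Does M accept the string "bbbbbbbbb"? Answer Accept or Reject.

Accept

One accepting computation: (q0, bbbbbbbbb, $) ⊢ (q4, bbbbbbbb, Y$) ⊢ (q2, bbbbbbb, YY$) ⊢ (q5, bbbbbb, Y$) ⊢ (q0, bbbbb, $) ⊢ (q4, bbbb, Y$) ⊢ (q2, bbb, YY$) ⊢ (q5, bb, Y$) ⊢ (q0, b, $) ⊢ (q5, ε, ε)
All input consumed and the stack is empty.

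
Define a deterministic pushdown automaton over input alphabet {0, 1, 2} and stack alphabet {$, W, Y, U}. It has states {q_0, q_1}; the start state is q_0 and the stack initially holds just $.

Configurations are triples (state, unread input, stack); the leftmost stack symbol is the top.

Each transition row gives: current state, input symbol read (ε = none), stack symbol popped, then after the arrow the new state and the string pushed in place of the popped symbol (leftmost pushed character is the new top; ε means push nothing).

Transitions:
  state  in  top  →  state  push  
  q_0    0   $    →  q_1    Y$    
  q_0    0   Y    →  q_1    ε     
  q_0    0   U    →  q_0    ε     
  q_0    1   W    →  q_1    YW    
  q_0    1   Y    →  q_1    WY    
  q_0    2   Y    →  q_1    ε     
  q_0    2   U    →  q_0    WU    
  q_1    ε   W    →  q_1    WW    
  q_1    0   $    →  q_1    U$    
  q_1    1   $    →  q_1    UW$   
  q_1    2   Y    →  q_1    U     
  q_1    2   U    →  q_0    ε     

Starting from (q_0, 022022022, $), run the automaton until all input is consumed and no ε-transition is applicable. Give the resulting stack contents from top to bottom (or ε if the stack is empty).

(q_0, 022022022, $) ⊢ (q_1, 22022022, Y$) ⊢ (q_1, 2022022, U$) ⊢ (q_0, 022022, $) ⊢ (q_1, 22022, Y$) ⊢ (q_1, 2022, U$) ⊢ (q_0, 022, $) ⊢ (q_1, 22, Y$) ⊢ (q_1, 2, U$) ⊢ (q_0, ε, $)
All input consumed in state q_0 with stack $.

$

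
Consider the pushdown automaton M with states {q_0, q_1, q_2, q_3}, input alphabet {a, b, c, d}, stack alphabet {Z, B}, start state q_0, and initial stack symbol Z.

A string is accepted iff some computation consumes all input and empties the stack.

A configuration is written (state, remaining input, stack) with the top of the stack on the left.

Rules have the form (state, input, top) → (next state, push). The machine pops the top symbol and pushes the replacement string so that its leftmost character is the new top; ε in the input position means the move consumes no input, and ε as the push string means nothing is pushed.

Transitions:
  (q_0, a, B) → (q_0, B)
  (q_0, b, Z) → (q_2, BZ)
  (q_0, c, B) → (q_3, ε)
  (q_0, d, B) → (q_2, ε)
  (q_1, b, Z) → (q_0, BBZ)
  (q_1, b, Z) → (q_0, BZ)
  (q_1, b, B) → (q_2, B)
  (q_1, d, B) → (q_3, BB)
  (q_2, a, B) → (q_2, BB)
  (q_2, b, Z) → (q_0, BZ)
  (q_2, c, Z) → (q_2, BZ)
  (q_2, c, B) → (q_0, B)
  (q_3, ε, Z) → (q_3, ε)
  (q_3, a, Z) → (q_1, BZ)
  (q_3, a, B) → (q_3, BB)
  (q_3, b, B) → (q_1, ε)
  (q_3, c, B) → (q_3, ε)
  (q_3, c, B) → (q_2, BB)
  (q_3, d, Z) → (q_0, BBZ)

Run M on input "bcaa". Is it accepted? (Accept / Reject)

Reject

No computation consumes all input and empties the stack.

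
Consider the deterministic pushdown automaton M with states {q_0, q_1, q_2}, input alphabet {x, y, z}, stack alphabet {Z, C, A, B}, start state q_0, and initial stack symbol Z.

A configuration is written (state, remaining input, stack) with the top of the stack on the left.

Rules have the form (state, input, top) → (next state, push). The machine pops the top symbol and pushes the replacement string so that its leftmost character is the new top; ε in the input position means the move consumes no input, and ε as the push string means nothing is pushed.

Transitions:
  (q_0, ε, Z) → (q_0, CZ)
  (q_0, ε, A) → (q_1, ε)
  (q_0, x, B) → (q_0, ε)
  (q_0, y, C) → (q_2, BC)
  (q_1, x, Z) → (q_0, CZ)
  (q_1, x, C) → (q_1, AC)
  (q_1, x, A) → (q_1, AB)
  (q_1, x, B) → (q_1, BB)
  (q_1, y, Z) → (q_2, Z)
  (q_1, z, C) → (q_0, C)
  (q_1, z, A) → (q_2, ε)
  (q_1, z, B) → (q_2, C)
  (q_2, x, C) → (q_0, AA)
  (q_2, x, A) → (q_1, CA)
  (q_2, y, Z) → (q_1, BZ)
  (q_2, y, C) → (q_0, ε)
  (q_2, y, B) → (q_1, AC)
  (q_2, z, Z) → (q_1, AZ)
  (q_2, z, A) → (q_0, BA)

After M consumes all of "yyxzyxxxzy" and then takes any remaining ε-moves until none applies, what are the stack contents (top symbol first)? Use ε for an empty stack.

ACBBCCCZ

(q_0, yyxzyxxxzy, Z)
  ε-move, top Z: go to q_0, push CZ → (q_0, yyxzyxxxzy, CZ)
  read y, top C: go to q_2, push BC → (q_2, yxzyxxxzy, BCZ)
  read y, top B: go to q_1, push AC → (q_1, xzyxxxzy, ACCZ)
  read x, top A: go to q_1, push AB → (q_1, zyxxxzy, ABCCZ)
  read z, top A: go to q_2, push ε → (q_2, yxxxzy, BCCZ)
  read y, top B: go to q_1, push AC → (q_1, xxxzy, ACCCZ)
  read x, top A: go to q_1, push AB → (q_1, xxzy, ABCCCZ)
  read x, top A: go to q_1, push AB → (q_1, xzy, ABBCCCZ)
  read x, top A: go to q_1, push AB → (q_1, zy, ABBBCCCZ)
  read z, top A: go to q_2, push ε → (q_2, y, BBBCCCZ)
  read y, top B: go to q_1, push AC → (q_1, ε, ACBBCCCZ)
All input consumed in state q_1 with stack ACBBCCCZ.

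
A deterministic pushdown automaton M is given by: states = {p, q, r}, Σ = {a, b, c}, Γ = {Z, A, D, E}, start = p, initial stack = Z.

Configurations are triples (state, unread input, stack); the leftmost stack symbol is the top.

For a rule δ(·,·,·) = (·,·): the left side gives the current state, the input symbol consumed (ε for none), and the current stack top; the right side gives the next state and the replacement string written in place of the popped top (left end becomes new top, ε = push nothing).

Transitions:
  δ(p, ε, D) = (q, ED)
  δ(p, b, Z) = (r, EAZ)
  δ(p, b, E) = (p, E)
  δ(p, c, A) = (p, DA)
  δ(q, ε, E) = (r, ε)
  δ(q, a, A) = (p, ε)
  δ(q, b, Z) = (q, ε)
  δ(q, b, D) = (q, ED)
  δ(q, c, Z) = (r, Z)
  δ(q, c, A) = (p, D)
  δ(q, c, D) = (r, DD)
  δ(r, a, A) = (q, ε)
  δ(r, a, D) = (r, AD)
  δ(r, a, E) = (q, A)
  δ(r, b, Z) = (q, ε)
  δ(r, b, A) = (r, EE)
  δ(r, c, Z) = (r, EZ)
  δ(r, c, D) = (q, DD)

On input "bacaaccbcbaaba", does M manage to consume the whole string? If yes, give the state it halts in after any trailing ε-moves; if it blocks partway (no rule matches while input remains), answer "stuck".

(p, bacaaccbcbaaba, Z)
  read b, top Z: go to r, push EAZ → (r, acaaccbcbaaba, EAZ)
  read a, top E: go to q, push A → (q, caaccbcbaaba, AAZ)
  read c, top A: go to p, push D → (p, aaccbcbaaba, DAZ)
  ε-move, top D: go to q, push ED → (q, aaccbcbaaba, EDAZ)
  ε-move, top E: go to r, push ε → (r, aaccbcbaaba, DAZ)
  read a, top D: go to r, push AD → (r, accbcbaaba, ADAZ)
  read a, top A: go to q, push ε → (q, ccbcbaaba, DAZ)
  read c, top D: go to r, push DD → (r, cbcbaaba, DDAZ)
  read c, top D: go to q, push DD → (q, bcbaaba, DDDAZ)
  read b, top D: go to q, push ED → (q, cbaaba, EDDDAZ)
  ε-move, top E: go to r, push ε → (r, cbaaba, DDDAZ)
  read c, top D: go to q, push DD → (q, baaba, DDDDAZ)
  read b, top D: go to q, push ED → (q, aaba, EDDDDAZ)
  ε-move, top E: go to r, push ε → (r, aaba, DDDDAZ)
  read a, top D: go to r, push AD → (r, aba, ADDDDAZ)
  read a, top A: go to q, push ε → (q, ba, DDDDAZ)
  read b, top D: go to q, push ED → (q, a, EDDDDAZ)
  ε-move, top E: go to r, push ε → (r, a, DDDDAZ)
  read a, top D: go to r, push AD → (r, ε, ADDDDAZ)
All input consumed; M is in state r.

r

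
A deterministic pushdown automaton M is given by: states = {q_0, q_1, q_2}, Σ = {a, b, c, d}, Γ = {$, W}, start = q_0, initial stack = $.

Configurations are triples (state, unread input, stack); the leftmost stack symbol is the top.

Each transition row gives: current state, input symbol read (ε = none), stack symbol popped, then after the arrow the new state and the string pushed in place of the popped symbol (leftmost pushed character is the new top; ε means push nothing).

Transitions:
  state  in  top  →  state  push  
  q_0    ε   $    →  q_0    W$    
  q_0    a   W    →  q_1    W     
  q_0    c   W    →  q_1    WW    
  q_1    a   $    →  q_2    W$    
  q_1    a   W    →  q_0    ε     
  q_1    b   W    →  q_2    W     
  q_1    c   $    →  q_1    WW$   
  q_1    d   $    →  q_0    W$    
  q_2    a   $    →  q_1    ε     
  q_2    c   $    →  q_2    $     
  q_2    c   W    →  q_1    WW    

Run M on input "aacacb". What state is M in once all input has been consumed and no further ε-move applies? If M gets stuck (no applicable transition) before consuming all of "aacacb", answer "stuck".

(q_0, aacacb, $) ⊢ (q_0, aacacb, W$) ⊢ (q_1, acacb, W$) ⊢ (q_0, cacb, $) ⊢ (q_0, cacb, W$) ⊢ (q_1, acb, WW$) ⊢ (q_0, cb, W$) ⊢ (q_1, b, WW$) ⊢ (q_2, ε, WW$)
All input consumed; M is in state q_2.

q_2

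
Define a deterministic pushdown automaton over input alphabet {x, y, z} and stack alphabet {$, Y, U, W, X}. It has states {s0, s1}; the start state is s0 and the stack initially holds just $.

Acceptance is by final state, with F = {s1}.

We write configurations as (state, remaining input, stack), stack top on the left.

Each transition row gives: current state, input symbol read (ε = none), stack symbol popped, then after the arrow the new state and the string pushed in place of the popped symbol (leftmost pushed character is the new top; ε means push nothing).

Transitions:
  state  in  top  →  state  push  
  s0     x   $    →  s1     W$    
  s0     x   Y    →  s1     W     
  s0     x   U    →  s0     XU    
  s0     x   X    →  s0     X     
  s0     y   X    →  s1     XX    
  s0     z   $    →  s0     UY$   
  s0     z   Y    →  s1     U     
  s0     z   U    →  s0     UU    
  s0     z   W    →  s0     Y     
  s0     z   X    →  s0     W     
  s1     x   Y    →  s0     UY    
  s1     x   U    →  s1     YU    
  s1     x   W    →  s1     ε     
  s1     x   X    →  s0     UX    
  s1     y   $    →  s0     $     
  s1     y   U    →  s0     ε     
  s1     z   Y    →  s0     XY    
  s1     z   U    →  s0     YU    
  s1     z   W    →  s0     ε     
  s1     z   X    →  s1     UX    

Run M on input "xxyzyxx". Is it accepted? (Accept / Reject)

Reject

(s0, xxyzyxx, $) ⊢ (s1, xyzyxx, W$) ⊢ (s1, yzyxx, $) ⊢ (s0, zyxx, $) ⊢ (s0, yxx, UY$)
No transition applies at (s0, yxx, UY$); input not fully consumed.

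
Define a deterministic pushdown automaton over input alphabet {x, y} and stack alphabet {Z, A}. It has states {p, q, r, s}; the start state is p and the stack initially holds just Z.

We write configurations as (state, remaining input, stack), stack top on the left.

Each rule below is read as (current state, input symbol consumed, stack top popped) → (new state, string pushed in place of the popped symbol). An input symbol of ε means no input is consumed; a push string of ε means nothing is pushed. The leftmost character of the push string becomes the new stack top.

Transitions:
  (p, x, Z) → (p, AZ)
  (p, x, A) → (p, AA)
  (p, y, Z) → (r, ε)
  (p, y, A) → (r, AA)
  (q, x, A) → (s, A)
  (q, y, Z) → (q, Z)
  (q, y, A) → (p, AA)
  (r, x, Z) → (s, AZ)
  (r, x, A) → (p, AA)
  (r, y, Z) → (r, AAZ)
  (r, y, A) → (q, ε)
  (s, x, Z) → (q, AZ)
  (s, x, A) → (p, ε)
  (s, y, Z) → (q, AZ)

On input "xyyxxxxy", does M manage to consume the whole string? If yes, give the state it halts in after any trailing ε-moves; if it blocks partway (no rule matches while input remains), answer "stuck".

r

(p, xyyxxxxy, Z)
  read x, top Z: go to p, push AZ → (p, yyxxxxy, AZ)
  read y, top A: go to r, push AA → (r, yxxxxy, AAZ)
  read y, top A: go to q, push ε → (q, xxxxy, AZ)
  read x, top A: go to s, push A → (s, xxxy, AZ)
  read x, top A: go to p, push ε → (p, xxy, Z)
  read x, top Z: go to p, push AZ → (p, xy, AZ)
  read x, top A: go to p, push AA → (p, y, AAZ)
  read y, top A: go to r, push AA → (r, ε, AAAZ)
All input consumed; M is in state r.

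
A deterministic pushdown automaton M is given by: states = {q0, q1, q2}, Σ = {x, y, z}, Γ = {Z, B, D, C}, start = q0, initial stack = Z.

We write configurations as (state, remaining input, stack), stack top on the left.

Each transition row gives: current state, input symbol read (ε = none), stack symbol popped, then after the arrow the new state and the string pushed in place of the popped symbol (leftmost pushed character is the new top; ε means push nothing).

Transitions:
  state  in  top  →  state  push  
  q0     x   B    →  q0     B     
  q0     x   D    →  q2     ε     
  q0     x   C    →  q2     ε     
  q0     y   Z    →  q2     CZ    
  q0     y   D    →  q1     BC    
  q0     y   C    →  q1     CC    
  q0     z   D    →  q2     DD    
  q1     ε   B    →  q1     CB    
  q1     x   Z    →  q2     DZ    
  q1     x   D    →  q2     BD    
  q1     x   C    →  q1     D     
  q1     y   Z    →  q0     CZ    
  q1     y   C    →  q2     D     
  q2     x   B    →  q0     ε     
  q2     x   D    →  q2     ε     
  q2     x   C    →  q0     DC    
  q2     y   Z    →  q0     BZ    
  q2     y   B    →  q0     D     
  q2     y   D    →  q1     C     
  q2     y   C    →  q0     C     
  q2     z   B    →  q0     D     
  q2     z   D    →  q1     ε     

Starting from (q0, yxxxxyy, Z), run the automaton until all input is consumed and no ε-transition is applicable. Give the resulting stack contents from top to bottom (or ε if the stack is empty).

CCZ

(q0, yxxxxyy, Z) ⊢ (q2, xxxxyy, CZ) ⊢ (q0, xxxyy, DCZ) ⊢ (q2, xxyy, CZ) ⊢ (q0, xyy, DCZ) ⊢ (q2, yy, CZ) ⊢ (q0, y, CZ) ⊢ (q1, ε, CCZ)
All input consumed in state q1 with stack CCZ.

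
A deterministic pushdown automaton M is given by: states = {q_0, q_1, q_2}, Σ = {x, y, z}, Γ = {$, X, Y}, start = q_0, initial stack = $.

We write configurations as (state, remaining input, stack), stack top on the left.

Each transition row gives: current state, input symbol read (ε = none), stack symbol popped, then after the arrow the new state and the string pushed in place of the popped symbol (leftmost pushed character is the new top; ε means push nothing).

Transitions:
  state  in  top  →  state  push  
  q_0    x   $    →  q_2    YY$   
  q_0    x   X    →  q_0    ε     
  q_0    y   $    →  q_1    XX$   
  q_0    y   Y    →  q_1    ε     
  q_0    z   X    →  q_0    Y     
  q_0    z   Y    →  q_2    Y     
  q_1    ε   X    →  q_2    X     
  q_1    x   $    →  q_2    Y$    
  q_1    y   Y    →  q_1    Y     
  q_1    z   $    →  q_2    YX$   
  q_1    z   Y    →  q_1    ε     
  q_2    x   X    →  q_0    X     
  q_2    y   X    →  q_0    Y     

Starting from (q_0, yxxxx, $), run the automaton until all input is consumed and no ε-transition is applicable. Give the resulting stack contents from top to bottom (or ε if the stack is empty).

(q_0, yxxxx, $) ⊢ (q_1, xxxx, XX$) ⊢ (q_2, xxxx, XX$) ⊢ (q_0, xxx, XX$) ⊢ (q_0, xx, X$) ⊢ (q_0, x, $) ⊢ (q_2, ε, YY$)
All input consumed in state q_2 with stack YY$.

YY$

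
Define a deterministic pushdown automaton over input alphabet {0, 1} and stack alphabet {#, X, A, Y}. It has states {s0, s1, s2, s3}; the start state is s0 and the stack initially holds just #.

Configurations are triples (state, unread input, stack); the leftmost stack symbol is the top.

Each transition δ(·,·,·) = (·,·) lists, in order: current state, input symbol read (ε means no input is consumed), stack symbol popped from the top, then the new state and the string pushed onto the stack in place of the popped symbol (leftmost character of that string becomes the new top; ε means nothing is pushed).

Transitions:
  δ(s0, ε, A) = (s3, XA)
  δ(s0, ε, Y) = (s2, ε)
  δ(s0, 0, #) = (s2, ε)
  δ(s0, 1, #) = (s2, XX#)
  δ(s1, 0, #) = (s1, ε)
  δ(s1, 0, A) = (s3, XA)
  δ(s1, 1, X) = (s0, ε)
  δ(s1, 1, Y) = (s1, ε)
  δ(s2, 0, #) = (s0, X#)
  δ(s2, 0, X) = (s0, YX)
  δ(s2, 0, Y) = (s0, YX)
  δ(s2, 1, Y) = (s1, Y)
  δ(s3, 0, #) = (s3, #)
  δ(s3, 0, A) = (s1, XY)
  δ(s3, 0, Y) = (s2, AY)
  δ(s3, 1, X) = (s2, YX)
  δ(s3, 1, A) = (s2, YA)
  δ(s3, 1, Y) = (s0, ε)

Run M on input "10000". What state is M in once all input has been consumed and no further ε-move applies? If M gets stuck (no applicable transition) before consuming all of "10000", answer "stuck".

(s0, 10000, #) ⊢ (s2, 0000, XX#) ⊢ (s0, 000, YXX#) ⊢ (s2, 000, XX#) ⊢ (s0, 00, YXX#) ⊢ (s2, 00, XX#) ⊢ (s0, 0, YXX#) ⊢ (s2, 0, XX#) ⊢ (s0, ε, YXX#) ⊢ (s2, ε, XX#)
All input consumed; M is in state s2.

s2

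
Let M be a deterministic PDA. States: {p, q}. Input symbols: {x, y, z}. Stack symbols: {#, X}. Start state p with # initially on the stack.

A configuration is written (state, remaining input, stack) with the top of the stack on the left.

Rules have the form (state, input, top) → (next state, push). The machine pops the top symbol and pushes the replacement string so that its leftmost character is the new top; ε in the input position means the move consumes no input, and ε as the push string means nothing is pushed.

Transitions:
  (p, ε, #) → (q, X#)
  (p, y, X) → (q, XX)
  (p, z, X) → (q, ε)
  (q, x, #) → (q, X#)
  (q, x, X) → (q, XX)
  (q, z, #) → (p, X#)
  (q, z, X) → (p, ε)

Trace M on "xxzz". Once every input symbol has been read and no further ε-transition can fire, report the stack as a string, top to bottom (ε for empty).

(p, xxzz, #)
  ε-move, top #: go to q, push X# → (q, xxzz, X#)
  read x, top X: go to q, push XX → (q, xzz, XX#)
  read x, top X: go to q, push XX → (q, zz, XXX#)
  read z, top X: go to p, push ε → (p, z, XX#)
  read z, top X: go to q, push ε → (q, ε, X#)
All input consumed in state q with stack X#.

X#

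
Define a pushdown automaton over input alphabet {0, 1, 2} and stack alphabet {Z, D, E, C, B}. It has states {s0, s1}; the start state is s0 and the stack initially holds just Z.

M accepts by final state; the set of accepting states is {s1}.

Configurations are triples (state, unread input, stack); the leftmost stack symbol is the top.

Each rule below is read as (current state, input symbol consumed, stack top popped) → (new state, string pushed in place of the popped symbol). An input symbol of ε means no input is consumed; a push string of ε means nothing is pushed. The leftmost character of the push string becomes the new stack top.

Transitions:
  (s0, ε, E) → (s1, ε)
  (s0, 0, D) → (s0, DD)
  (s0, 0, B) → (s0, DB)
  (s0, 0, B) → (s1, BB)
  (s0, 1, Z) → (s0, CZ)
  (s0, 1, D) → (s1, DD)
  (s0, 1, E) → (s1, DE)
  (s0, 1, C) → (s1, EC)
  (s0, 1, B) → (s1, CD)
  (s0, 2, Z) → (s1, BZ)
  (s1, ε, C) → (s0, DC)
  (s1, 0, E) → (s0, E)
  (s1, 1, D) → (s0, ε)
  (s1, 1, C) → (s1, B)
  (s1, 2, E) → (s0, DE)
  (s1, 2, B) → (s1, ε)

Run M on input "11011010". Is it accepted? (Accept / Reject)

No computation consumes all input and reaches a final state.

Reject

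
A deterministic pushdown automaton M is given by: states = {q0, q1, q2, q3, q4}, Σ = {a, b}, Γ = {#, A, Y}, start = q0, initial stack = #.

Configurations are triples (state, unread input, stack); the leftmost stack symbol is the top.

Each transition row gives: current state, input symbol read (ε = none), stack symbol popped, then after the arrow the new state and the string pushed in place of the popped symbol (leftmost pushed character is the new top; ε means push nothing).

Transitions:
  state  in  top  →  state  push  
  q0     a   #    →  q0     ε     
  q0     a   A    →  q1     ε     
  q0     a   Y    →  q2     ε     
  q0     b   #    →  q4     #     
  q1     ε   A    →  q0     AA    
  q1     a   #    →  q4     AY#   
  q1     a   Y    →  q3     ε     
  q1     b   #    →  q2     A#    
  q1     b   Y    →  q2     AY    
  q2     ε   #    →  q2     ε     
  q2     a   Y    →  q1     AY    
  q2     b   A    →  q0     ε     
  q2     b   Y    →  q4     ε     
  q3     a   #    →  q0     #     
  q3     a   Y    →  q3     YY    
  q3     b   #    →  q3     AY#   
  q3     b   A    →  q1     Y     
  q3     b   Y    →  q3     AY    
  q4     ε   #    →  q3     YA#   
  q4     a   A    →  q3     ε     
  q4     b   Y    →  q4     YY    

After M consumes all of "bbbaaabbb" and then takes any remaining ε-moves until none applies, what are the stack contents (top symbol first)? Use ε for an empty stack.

(q0, bbbaaabbb, #) ⊢ (q4, bbaaabbb, #) ⊢ (q3, bbaaabbb, YA#) ⊢ (q3, baaabbb, AYA#) ⊢ (q1, aaabbb, YYA#) ⊢ (q3, aabbb, YA#) ⊢ (q3, abbb, YYA#) ⊢ (q3, bbb, YYYA#) ⊢ (q3, bb, AYYYA#) ⊢ (q1, b, YYYYA#) ⊢ (q2, ε, AYYYYA#)
All input consumed in state q2 with stack AYYYYA#.

AYYYYA#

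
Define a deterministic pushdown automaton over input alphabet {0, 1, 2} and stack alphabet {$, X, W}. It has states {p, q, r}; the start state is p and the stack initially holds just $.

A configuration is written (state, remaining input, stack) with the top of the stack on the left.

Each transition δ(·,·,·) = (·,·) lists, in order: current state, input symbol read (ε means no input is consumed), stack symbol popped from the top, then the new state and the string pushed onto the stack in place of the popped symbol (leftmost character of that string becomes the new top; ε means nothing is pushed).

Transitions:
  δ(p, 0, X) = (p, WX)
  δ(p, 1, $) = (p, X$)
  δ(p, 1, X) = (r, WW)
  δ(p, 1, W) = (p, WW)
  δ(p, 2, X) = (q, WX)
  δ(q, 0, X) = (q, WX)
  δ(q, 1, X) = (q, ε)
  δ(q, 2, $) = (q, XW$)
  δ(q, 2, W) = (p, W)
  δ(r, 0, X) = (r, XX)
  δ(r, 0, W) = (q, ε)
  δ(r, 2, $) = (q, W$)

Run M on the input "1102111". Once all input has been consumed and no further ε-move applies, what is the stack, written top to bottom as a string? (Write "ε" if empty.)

WWWW$

(p, 1102111, $) ⊢ (p, 102111, X$) ⊢ (r, 02111, WW$) ⊢ (q, 2111, W$) ⊢ (p, 111, W$) ⊢ (p, 11, WW$) ⊢ (p, 1, WWW$) ⊢ (p, ε, WWWW$)
All input consumed in state p with stack WWWW$.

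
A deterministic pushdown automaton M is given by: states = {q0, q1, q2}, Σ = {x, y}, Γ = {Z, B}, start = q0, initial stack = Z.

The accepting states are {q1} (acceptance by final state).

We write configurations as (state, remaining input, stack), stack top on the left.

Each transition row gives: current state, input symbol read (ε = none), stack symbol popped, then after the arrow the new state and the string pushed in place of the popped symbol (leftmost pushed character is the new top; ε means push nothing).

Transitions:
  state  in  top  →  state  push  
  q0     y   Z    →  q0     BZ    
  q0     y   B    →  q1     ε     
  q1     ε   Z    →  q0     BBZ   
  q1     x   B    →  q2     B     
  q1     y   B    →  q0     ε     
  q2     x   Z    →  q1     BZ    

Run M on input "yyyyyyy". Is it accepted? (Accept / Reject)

(q0, yyyyyyy, Z) ⊢ (q0, yyyyyy, BZ) ⊢ (q1, yyyyy, Z) ⊢ (q0, yyyyy, BBZ) ⊢ (q1, yyyy, BZ) ⊢ (q0, yyy, Z) ⊢ (q0, yy, BZ) ⊢ (q1, y, Z) ⊢ (q0, y, BBZ) ⊢ (q1, ε, BZ)
All input consumed; state q1 ∈ F.

Accept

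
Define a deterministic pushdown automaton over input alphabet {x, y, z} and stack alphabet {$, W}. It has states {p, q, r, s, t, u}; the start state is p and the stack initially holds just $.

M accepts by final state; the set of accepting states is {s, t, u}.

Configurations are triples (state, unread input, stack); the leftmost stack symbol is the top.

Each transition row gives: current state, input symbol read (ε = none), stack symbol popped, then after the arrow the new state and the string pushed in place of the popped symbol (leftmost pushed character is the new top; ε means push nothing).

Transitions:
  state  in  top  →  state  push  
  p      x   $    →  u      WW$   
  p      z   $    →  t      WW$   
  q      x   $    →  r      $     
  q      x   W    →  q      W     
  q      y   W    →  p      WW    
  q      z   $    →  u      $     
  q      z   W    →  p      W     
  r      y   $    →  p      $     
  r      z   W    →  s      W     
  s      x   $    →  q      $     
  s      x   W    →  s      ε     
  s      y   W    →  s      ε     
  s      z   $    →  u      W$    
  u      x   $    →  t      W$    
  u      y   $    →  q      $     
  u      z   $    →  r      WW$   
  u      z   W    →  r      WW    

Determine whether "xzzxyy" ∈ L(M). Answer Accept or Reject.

Accept

(p, xzzxyy, $)
  read x, top $: go to u, push WW$ → (u, zzxyy, WW$)
  read z, top W: go to r, push WW → (r, zxyy, WWW$)
  read z, top W: go to s, push W → (s, xyy, WWW$)
  read x, top W: go to s, push ε → (s, yy, WW$)
  read y, top W: go to s, push ε → (s, y, W$)
  read y, top W: go to s, push ε → (s, ε, $)
All input consumed; state s ∈ F.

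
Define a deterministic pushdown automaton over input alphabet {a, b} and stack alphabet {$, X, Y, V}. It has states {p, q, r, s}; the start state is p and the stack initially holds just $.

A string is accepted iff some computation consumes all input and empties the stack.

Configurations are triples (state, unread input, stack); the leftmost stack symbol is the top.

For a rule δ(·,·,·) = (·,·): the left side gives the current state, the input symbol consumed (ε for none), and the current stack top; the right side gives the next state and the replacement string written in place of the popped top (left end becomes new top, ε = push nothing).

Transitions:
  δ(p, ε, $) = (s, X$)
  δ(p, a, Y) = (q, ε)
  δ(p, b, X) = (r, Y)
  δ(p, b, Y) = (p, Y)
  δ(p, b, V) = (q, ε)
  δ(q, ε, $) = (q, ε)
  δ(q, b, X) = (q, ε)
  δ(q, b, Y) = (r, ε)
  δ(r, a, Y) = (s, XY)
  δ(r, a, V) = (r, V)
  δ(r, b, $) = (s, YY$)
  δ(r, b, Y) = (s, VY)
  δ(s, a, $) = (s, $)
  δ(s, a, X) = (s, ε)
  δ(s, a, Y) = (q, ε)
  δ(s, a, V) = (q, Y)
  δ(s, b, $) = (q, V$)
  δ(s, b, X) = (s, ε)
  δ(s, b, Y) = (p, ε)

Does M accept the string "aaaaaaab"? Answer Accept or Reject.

Reject

(p, aaaaaaab, $) ⊢ (s, aaaaaaab, X$) ⊢ (s, aaaaaab, $) ⊢ (s, aaaaab, $) ⊢ (s, aaaab, $) ⊢ (s, aaab, $) ⊢ (s, aab, $) ⊢ (s, ab, $) ⊢ (s, b, $) ⊢ (q, ε, V$)
All input consumed; stack is V$, not empty, and no further ε-move applies.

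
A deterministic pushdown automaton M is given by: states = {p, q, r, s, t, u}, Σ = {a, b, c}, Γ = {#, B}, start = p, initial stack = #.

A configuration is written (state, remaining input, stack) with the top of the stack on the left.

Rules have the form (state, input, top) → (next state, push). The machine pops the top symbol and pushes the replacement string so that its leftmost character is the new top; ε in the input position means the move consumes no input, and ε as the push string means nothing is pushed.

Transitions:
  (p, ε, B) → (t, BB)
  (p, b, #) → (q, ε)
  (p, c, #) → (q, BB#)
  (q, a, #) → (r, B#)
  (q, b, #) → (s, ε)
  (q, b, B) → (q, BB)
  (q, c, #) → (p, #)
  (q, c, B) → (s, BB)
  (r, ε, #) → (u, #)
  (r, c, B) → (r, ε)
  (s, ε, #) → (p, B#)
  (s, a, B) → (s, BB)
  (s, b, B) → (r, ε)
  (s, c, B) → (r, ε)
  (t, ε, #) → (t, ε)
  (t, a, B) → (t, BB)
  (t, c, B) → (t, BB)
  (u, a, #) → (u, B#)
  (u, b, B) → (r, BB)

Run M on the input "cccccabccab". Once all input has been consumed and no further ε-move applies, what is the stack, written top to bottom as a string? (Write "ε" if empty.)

BB#

(p, cccccabccab, #)
  read c, top #: go to q, push BB# → (q, ccccabccab, BB#)
  read c, top B: go to s, push BB → (s, cccabccab, BBB#)
  read c, top B: go to r, push ε → (r, ccabccab, BB#)
  read c, top B: go to r, push ε → (r, cabccab, B#)
  read c, top B: go to r, push ε → (r, abccab, #)
  ε-move, top #: go to u, push # → (u, abccab, #)
  read a, top #: go to u, push B# → (u, bccab, B#)
  read b, top B: go to r, push BB → (r, ccab, BB#)
  read c, top B: go to r, push ε → (r, cab, B#)
  read c, top B: go to r, push ε → (r, ab, #)
  ε-move, top #: go to u, push # → (u, ab, #)
  read a, top #: go to u, push B# → (u, b, B#)
  read b, top B: go to r, push BB → (r, ε, BB#)
All input consumed in state r with stack BB#.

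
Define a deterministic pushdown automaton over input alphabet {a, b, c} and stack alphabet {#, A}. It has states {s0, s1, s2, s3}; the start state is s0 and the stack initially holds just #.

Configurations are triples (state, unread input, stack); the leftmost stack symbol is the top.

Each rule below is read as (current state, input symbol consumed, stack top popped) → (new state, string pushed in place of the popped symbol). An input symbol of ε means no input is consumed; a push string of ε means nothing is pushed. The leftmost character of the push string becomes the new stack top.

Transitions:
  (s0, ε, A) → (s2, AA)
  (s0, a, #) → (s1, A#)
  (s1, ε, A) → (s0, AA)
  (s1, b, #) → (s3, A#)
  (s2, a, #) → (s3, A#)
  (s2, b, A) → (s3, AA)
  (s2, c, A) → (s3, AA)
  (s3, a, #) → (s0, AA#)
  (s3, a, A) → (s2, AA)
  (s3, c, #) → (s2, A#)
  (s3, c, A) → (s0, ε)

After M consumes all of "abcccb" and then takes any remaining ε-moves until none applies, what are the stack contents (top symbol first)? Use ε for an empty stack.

AAAAAA#

(s0, abcccb, #)
  read a, top #: go to s1, push A# → (s1, bcccb, A#)
  ε-move, top A: go to s0, push AA → (s0, bcccb, AA#)
  ε-move, top A: go to s2, push AA → (s2, bcccb, AAA#)
  read b, top A: go to s3, push AA → (s3, cccb, AAAA#)
  read c, top A: go to s0, push ε → (s0, ccb, AAA#)
  ε-move, top A: go to s2, push AA → (s2, ccb, AAAA#)
  read c, top A: go to s3, push AA → (s3, cb, AAAAA#)
  read c, top A: go to s0, push ε → (s0, b, AAAA#)
  ε-move, top A: go to s2, push AA → (s2, b, AAAAA#)
  read b, top A: go to s3, push AA → (s3, ε, AAAAAA#)
All input consumed in state s3 with stack AAAAAA#.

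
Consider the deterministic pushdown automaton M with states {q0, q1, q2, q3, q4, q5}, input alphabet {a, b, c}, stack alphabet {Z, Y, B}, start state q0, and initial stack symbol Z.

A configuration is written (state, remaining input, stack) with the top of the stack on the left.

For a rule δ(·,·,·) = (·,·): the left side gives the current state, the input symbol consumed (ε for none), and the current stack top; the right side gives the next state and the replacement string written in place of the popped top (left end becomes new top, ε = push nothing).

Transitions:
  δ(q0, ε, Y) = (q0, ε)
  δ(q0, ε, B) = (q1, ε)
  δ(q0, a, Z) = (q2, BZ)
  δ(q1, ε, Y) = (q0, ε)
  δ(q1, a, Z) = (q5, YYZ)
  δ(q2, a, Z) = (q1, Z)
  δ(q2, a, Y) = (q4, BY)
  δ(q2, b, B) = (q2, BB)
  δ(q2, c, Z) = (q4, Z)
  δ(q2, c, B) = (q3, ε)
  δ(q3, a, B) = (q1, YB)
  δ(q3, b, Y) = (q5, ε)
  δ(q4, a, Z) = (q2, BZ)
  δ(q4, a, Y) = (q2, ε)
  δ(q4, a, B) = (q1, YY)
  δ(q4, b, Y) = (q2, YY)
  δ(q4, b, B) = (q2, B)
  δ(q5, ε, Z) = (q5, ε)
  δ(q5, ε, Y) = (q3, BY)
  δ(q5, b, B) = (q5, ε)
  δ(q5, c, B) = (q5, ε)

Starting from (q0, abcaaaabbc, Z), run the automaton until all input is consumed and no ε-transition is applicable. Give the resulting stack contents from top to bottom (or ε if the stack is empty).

BBZ

(q0, abcaaaabbc, Z) ⊢ (q2, bcaaaabbc, BZ) ⊢ (q2, caaaabbc, BBZ) ⊢ (q3, aaaabbc, BZ) ⊢ (q1, aaabbc, YBZ) ⊢ (q0, aaabbc, BZ) ⊢ (q1, aaabbc, Z) ⊢ (q5, aabbc, YYZ) ⊢ (q3, aabbc, BYYZ) ⊢ (q1, abbc, YBYYZ) ⊢ (q0, abbc, BYYZ) ⊢ (q1, abbc, YYZ) ⊢ (q0, abbc, YZ) ⊢ (q0, abbc, Z) ⊢ (q2, bbc, BZ) ⊢ (q2, bc, BBZ) ⊢ (q2, c, BBBZ) ⊢ (q3, ε, BBZ)
All input consumed in state q3 with stack BBZ.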